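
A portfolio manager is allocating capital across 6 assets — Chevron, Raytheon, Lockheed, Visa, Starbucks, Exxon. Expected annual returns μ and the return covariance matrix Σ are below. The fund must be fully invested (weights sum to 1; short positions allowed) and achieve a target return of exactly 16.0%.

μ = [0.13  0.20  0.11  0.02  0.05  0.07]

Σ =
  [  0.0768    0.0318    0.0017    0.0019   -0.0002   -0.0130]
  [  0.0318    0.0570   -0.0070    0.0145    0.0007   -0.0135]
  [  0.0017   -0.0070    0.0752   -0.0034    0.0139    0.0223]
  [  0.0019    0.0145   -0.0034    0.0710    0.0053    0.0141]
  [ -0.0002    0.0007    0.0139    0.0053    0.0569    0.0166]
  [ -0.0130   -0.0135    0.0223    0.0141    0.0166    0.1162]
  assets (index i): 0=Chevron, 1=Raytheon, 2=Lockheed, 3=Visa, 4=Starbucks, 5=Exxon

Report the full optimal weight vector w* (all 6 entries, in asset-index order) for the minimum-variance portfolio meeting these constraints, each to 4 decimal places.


0.0457  0.5839  0.2358  -0.0662  0.0695  0.1313

u=Σ⁻¹μ = [0.1821  3.9486  1.4983  -0.6441  0.2821  0.8318]
v=Σ⁻¹𝟙 = [8.1575  13.1679  10.7186  9.5729  12.1536  6.0935]
a=μᵀu=1.037649  b=𝟙ᵀu=6.098771  c=𝟙ᵀv=59.863916  D=ac−b²=24.922710
λ₁=(c·0.160−b)/D = (59.863916·0.160−6.098771)/24.922710 = 0.139610
λ₂=(a−b·0.160)/D = (1.037649−6.098771·0.160)/24.922710 = 0.002481
w* = 0.139610·u + 0.002481·v:
  w_0 = 0.139610·0.1821 + 0.002481·8.1575 = 0.0457  (Chevron)
  w_1 = 0.139610·3.9486 + 0.002481·13.1679 = 0.5839  (Raytheon)
  w_2 = 0.139610·1.4983 + 0.002481·10.7186 = 0.2358  (Lockheed)
  w_3 = 0.139610·-0.6441 + 0.002481·9.5729 = -0.0662  (Visa)
  w_4 = 0.139610·0.2821 + 0.002481·12.1536 = 0.0695  (Starbucks)
  w_5 = 0.139610·0.8318 + 0.002481·6.0935 = 0.1313  (Exxon)
Σw_i=1.0000  μᵀw=0.1600
σ²=wᵀΣw=λ₁·μ_p+λ₂ = 0.139610·0.160 + 0.002481 = 0.024819 ≈ 0.0248


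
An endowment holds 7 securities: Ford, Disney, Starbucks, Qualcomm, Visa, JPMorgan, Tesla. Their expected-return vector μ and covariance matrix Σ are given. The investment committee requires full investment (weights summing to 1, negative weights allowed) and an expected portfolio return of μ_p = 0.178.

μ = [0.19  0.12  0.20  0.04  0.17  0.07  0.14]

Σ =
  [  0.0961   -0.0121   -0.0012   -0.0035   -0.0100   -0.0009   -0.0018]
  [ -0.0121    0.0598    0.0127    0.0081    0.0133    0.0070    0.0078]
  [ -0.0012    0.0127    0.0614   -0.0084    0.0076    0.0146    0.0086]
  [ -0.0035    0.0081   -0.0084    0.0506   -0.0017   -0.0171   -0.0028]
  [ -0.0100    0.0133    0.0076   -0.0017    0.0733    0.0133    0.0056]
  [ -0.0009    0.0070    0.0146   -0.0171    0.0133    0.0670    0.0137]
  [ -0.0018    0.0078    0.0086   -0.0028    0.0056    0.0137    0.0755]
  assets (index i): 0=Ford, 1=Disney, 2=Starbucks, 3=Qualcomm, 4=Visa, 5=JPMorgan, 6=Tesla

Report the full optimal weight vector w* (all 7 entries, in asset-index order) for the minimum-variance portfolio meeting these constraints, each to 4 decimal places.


0.2557  0.1006  0.3147  0.0408  0.2294  -0.0792  0.1382

u=Σ⁻¹μ = [2.4412  1.0641  2.8227  1.4089  2.0915  0.0144  1.3755]
v=Σ⁻¹𝟙 = [13.9220  8.0323  12.6539  27.3300  10.0635  14.6713  8.9107]
a=μᵀu=1.761553  b=𝟙ᵀu=11.218332  c=𝟙ᵀv=95.583724  D=ac−b²=42.524805
λ₁=(c·0.178−b)/D = (95.583724·0.178−11.218332)/42.524805 = 0.136287
λ₂=(a−b·0.178)/D = (1.761553−11.218332·0.178)/42.524805 = -0.005533
w* = 0.136287·u + -0.005533·v:
  w_0 = 0.136287·2.4412 + -0.005533·13.9220 = 0.2557  (Ford)
  w_1 = 0.136287·1.0641 + -0.005533·8.0323 = 0.1006  (Disney)
  w_2 = 0.136287·2.8227 + -0.005533·12.6539 = 0.3147  (Starbucks)
  w_3 = 0.136287·1.4089 + -0.005533·27.3300 = 0.0408  (Qualcomm)
  w_4 = 0.136287·2.0915 + -0.005533·10.0635 = 0.2294  (Visa)
  w_5 = 0.136287·0.0144 + -0.005533·14.6713 = -0.0792  (JPMorgan)
  w_6 = 0.136287·1.3755 + -0.005533·8.9107 = 0.1382  (Tesla)
Σw_i=1.0000  μᵀw=0.1780
σ²=wᵀΣw=λ₁·μ_p+λ₂ = 0.136287·0.178 + -0.005533 = 0.018726 ≈ 0.0187


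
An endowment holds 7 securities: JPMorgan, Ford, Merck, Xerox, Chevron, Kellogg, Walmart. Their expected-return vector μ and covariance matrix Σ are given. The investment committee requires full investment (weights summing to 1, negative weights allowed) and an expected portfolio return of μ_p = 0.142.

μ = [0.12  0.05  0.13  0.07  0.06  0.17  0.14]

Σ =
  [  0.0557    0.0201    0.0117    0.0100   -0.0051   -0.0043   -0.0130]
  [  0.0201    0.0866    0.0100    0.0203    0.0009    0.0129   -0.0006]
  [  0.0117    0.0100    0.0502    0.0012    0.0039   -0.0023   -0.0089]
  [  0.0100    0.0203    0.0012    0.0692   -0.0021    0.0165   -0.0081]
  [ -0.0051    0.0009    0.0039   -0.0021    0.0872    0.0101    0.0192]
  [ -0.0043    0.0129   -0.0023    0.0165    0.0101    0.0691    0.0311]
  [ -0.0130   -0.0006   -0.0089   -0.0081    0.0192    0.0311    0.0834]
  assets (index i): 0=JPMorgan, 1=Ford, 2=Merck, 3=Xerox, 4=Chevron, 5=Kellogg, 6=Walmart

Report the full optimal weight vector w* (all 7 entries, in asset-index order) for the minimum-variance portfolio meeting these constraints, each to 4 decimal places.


0.2791  -0.0891  0.3074  0.0574  0.0089  0.2454  0.1910

p=Σ⁻¹μ = [2.2961  -0.6578  2.5325  0.5596  0.1531  1.9341  1.6000]
q=Σ⁻¹𝟙 = [15.6589  2.3281  17.5327  11.7166  8.2460  5.5153  13.5019]
a=μᵀp=1.173015  b=𝟙ᵀp=8.417522  c=𝟙ᵀq=74.499578  D=ac−b²=16.534420
λ₁=(c·0.142−b)/D = (74.499578·0.142−8.417522)/16.534420 = 0.130722
λ₂=(a−b·0.142)/D = (1.173015−8.417522·0.142)/16.534420 = -0.001347
w* = 0.130722·p + -0.001347·q:
  w_0 = 0.130722·2.2961 + -0.001347·15.6589 = 0.2791  (JPMorgan)
  w_1 = 0.130722·-0.6578 + -0.001347·2.3281 = -0.0891  (Ford)
  w_2 = 0.130722·2.5325 + -0.001347·17.5327 = 0.3074  (Merck)
  w_3 = 0.130722·0.5596 + -0.001347·11.7166 = 0.0574  (Xerox)
  w_4 = 0.130722·0.1531 + -0.001347·8.2460 = 0.0089  (Chevron)
  w_5 = 0.130722·1.9341 + -0.001347·5.5153 = 0.2454  (Kellogg)
  w_6 = 0.130722·1.6000 + -0.001347·13.5019 = 0.1910  (Walmart)
Σw_i=1.0000  μᵀw=0.1420
σ²=wᵀΣw=λ₁·μ_p+λ₂ = 0.130722·0.142 + -0.001347 = 0.017215 ≈ 0.0172


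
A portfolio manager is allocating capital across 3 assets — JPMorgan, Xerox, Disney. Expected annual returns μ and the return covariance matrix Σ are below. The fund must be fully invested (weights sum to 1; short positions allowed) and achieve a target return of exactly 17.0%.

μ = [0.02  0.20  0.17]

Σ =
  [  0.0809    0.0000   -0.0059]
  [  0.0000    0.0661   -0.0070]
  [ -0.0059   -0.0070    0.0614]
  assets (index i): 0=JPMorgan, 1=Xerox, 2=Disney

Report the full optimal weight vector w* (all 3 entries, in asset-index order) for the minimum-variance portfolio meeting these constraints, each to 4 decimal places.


p=Σ⁻¹μ = [0.4805  3.3644  3.1985]
q=Σ⁻¹𝟙 = [13.7884  17.2013  19.5727]
a=μᵀp=1.226236  b=𝟙ᵀp=7.043386  c=𝟙ᵀq=50.562354  D=ac−b²=12.392118
λ₁=(c·0.170−b)/D = (50.562354·0.170−7.043386)/12.392118 = 0.125258
λ₂=(a−b·0.170)/D = (1.226236−7.043386·0.170)/12.392118 = 0.002329
w* = 0.125258·p + 0.002329·q:
  w_0 = 0.125258·0.4805 + 0.002329·13.7884 = 0.0923  (JPMorgan)
  w_1 = 0.125258·3.3644 + 0.002329·17.2013 = 0.4615  (Xerox)
  w_2 = 0.125258·3.1985 + 0.002329·19.5727 = 0.4462  (Disney)
Σw_i=1.0000  μᵀw=0.1700
σ²=wᵀΣw=λ₁·μ_p+λ₂ = 0.125258·0.170 + 0.002329 = 0.023623 ≈ 0.0236

0.0923  0.4615  0.4462


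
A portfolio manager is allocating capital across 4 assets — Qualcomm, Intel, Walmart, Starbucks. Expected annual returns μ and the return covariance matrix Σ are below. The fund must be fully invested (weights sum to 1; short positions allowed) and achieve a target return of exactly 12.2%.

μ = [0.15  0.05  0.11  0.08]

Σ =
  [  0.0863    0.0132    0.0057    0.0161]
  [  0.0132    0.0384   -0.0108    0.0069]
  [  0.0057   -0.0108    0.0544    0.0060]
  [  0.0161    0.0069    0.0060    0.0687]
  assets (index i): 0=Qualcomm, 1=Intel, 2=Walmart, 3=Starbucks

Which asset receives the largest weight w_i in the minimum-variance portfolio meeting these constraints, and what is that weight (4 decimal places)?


Walmart (0.4427)

p=Σ⁻¹μ = [1.2920  1.3495  2.0947  0.5432]
q=Σ⁻¹𝟙 = [3.9370  29.5675  22.8841  8.6651]
a=μᵀp=0.535149  b=𝟙ᵀp=5.279386  c=𝟙ᵀq=65.053725  D=ac−b²=6.941499
λ₁=(c·0.122−b)/D = (65.053725·0.122−5.279386)/6.941499 = 0.382795
λ₂=(a−b·0.122)/D = (0.535149−5.279386·0.122)/6.941499 = -0.015693
w* = 0.382795·p + -0.015693·q:
  w_0 = 0.382795·1.2920 + -0.015693·3.9370 = 0.4328  (Qualcomm)
  w_1 = 0.382795·1.3495 + -0.015693·29.5675 = 0.0526  (Intel)
  w_2 = 0.382795·2.0947 + -0.015693·22.8841 = 0.4427  (Walmart)
  w_3 = 0.382795·0.5432 + -0.015693·8.6651 = 0.0720  (Starbucks)
Σw_i=1.0000  μᵀw=0.1220
σ²=wᵀΣw=λ₁·μ_p+λ₂ = 0.382795·0.122 + -0.015693 = 0.031007 ≈ 0.0310


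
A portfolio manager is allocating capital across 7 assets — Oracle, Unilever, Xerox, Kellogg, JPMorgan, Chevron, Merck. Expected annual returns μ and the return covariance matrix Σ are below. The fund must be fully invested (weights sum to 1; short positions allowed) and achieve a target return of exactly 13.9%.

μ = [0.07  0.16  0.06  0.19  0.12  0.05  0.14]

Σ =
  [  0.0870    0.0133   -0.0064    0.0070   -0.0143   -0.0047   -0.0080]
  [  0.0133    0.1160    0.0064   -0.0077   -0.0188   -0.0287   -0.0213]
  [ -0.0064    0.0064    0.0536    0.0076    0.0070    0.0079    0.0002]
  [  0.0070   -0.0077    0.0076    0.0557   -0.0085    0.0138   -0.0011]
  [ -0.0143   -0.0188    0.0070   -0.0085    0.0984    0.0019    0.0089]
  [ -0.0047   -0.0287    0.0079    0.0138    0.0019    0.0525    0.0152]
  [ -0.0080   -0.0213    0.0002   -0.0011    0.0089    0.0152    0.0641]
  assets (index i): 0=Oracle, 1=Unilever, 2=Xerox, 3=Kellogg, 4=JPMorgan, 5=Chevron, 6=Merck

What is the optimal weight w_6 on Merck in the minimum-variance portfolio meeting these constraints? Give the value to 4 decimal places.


0.2076

g=Σ⁻¹μ = [0.7035  2.4876  0.0313  3.8855  1.8686  0.4728  2.7935]
h=Σ⁻¹𝟙 = [13.3285  17.4730  11.3808  14.9718  14.0312  18.7444  16.8986]
a=μᵀg=1.826364  b=𝟙ᵀg=12.242945  c=𝟙ᵀh=106.828368  D=ac−b²=45.217828
λ₁=(c·0.139−b)/D = (106.828368·0.139−12.242945)/45.217828 = 0.057637
λ₂=(a−b·0.139)/D = (1.826364−12.242945·0.139)/45.217828 = 0.002755
w* = 0.057637·g + 0.002755·h:
  w_0 = 0.057637·0.7035 + 0.002755·13.3285 = 0.0773  (Oracle)
  w_1 = 0.057637·2.4876 + 0.002755·17.4730 = 0.1915  (Unilever)
  w_2 = 0.057637·0.0313 + 0.002755·11.3808 = 0.0332  (Xerox)
  w_3 = 0.057637·3.8855 + 0.002755·14.9718 = 0.2652  (Kellogg)
  w_4 = 0.057637·1.8686 + 0.002755·14.0312 = 0.1464  (JPMorgan)
  w_5 = 0.057637·0.4728 + 0.002755·18.7444 = 0.0789  (Chevron)
  w_6 = 0.057637·2.7935 + 0.002755·16.8986 = 0.2076  (Merck)
Σw_i=1.0000  μᵀw=0.1390
σ²=wᵀΣw=λ₁·μ_p+λ₂ = 0.057637·0.139 + 0.002755 = 0.010767 ≈ 0.0108


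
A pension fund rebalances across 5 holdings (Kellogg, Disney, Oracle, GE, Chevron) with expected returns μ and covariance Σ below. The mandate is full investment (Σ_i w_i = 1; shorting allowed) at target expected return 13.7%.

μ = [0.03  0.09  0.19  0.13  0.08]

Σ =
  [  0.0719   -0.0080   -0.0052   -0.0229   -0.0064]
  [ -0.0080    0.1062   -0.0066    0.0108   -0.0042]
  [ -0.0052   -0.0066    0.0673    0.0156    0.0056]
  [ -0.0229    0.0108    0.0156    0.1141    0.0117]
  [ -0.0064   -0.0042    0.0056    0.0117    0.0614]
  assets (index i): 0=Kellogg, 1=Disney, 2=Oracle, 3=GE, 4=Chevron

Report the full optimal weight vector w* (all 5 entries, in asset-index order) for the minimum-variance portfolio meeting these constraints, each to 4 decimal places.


x=Σ⁻¹μ = [1.0756  1.0640  2.7419  0.7677  1.0915]
y=Σ⁻¹𝟙 = [20.2750  11.6576  14.3321  8.0942  16.3479]
a=μᵀx=0.836098  b=𝟙ᵀx=6.740610  c=𝟙ᵀy=70.706742  D=ac−b²=13.681976
λ₁=(c·0.137−b)/D = (70.706742·0.137−6.740610)/13.681976 = 0.215335
λ₂=(a−b·0.137)/D = (0.836098−6.740610·0.137)/13.681976 = -0.006385
w* = 0.215335·x + -0.006385·y:
  w_0 = 0.215335·1.0756 + -0.006385·20.2750 = 0.1022  (Kellogg)
  w_1 = 0.215335·1.0640 + -0.006385·11.6576 = 0.1547  (Disney)
  w_2 = 0.215335·2.7419 + -0.006385·14.3321 = 0.4989  (Oracle)
  w_3 = 0.215335·0.7677 + -0.006385·8.0942 = 0.1136  (GE)
  w_4 = 0.215335·1.0915 + -0.006385·16.3479 = 0.1306  (Chevron)
Σw_i=1.0000  μᵀw=0.1370
σ²=wᵀΣw=λ₁·μ_p+λ₂ = 0.215335·0.137 + -0.006385 = 0.023116 ≈ 0.0231

0.1022  0.1547  0.4989  0.1136  0.1306


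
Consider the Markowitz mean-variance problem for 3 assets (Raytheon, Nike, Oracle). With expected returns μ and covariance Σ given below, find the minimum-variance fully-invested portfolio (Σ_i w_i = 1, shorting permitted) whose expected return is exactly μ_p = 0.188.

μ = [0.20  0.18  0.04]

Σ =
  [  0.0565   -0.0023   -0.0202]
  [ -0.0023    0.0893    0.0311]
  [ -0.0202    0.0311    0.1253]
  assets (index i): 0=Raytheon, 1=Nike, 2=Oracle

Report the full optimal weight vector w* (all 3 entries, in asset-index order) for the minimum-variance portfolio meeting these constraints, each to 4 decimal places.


0.6269  0.3406  0.0324

x=Σ⁻¹μ = [3.7776  1.9590  0.4420]
y=Σ⁻¹𝟙 = [21.3760  8.5043  9.3161]
a=μᵀx=1.125826  b=𝟙ᵀx=6.178624  c=𝟙ᵀy=39.196463  D=ac−b²=5.952996
λ₁=(c·0.188−b)/D = (39.196463·0.188−6.178624)/5.952996 = 0.199952
λ₂=(a−b·0.188)/D = (1.125826−6.178624·0.188)/5.952996 = -0.006006
w* = 0.199952·x + -0.006006·y:
  w_0 = 0.199952·3.7776 + -0.006006·21.3760 = 0.6269  (Raytheon)
  w_1 = 0.199952·1.9590 + -0.006006·8.5043 = 0.3406  (Nike)
  w_2 = 0.199952·0.4420 + -0.006006·9.3161 = 0.0324  (Oracle)
Σw_i=1.0000  μᵀw=0.1880
σ²=wᵀΣw=λ₁·μ_p+λ₂ = 0.199952·0.188 + -0.006006 = 0.031585 ≈ 0.0316


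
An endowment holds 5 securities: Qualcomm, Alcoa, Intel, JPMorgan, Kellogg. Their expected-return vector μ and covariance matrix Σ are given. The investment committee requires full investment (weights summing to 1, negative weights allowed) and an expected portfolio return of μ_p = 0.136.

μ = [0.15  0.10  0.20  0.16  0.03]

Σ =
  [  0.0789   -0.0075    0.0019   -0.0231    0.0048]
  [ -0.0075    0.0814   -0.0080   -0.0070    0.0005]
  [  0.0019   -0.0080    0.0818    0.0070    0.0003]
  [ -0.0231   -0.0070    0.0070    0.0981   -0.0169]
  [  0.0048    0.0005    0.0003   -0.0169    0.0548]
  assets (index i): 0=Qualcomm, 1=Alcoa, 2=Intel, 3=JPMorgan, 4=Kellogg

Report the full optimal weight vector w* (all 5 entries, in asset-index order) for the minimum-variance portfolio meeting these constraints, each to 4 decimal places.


0.2434  0.1857  0.2018  0.2268  0.1423

g=Σ⁻¹μ = [2.6668  1.9065  2.3601  2.4031  1.0246]
h=Σ⁻¹𝟙 = [18.0661  16.5690  11.7514  18.6144  22.1908]
a=μᵀg=1.477922  b=𝟙ᵀg=10.361133  c=𝟙ᵀh=87.191743  D=ac−b²=21.509557
λ₁=(c·0.136−b)/D = (87.191743·0.136−10.361133)/21.509557 = 0.069594
λ₂=(a−b·0.136)/D = (1.477922−10.361133·0.136)/21.509557 = 0.003199
w* = 0.069594·g + 0.003199·h:
  w_0 = 0.069594·2.6668 + 0.003199·18.0661 = 0.2434  (Qualcomm)
  w_1 = 0.069594·1.9065 + 0.003199·16.5690 = 0.1857  (Alcoa)
  w_2 = 0.069594·2.3601 + 0.003199·11.7514 = 0.2018  (Intel)
  w_3 = 0.069594·2.4031 + 0.003199·18.6144 = 0.2268  (JPMorgan)
  w_4 = 0.069594·1.0246 + 0.003199·22.1908 = 0.1423  (Kellogg)
Σw_i=1.0000  μᵀw=0.1360
σ²=wᵀΣw=λ₁·μ_p+λ₂ = 0.069594·0.136 + 0.003199 = 0.012664 ≈ 0.0127


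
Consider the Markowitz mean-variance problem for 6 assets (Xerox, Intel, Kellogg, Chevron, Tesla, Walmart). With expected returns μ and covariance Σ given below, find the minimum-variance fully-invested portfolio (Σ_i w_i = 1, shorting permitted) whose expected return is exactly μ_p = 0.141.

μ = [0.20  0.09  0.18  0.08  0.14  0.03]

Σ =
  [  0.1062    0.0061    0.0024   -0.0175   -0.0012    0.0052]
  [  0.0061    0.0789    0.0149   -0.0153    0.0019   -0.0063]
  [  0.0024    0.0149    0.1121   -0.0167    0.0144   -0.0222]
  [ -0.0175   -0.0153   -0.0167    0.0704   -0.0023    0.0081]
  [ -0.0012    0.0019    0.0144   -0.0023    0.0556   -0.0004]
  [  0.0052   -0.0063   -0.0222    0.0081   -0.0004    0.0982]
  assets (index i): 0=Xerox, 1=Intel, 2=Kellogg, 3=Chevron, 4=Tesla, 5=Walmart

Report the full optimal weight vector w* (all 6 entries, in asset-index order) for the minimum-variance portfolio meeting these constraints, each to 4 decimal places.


p=Σ⁻¹μ = [2.1688  1.1078  1.5560  2.3082  2.2225  0.4321]
q=Σ⁻¹𝟙 = [11.6009  14.6120  10.1152  21.9180  16.1031  11.0509]
a=μᵀp=1.322304  b=𝟙ᵀp=9.795395  c=𝟙ᵀq=85.400065  D=ac−b²=16.975048
λ₁=(c·0.141−b)/D = (85.400065·0.141−9.795395)/16.975048 = 0.132313
λ₂=(a−b·0.141)/D = (1.322304−9.795395·0.141)/16.975048 = -0.003467
w* = 0.132313·p + -0.003467·q:
  w_0 = 0.132313·2.1688 + -0.003467·11.6009 = 0.2467  (Xerox)
  w_1 = 0.132313·1.1078 + -0.003467·14.6120 = 0.0959  (Intel)
  w_2 = 0.132313·1.5560 + -0.003467·10.1152 = 0.1708  (Kellogg)
  w_3 = 0.132313·2.3082 + -0.003467·21.9180 = 0.2294  (Chevron)
  w_4 = 0.132313·2.2225 + -0.003467·16.1031 = 0.2382  (Tesla)
  w_5 = 0.132313·0.4321 + -0.003467·11.0509 = 0.0189  (Walmart)
Σw_i=1.0000  μᵀw=0.1410
σ²=wᵀΣw=λ₁·μ_p+λ₂ = 0.132313·0.141 + -0.003467 = 0.015189 ≈ 0.0152

0.2467  0.0959  0.1708  0.2294  0.2382  0.0189


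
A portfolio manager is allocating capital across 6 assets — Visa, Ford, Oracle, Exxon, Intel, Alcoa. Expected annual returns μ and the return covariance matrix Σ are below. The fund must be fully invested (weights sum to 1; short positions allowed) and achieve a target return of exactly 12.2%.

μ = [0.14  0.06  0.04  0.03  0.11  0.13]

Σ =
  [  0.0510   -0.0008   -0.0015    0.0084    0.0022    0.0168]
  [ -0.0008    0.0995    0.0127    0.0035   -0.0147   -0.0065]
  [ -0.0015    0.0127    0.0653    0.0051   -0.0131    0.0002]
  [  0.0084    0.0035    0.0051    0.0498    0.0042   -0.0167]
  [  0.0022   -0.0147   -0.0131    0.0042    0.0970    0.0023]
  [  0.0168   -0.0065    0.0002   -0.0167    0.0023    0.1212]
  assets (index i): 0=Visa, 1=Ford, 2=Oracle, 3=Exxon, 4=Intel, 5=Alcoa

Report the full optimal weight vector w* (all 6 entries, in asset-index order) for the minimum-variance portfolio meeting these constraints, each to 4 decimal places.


0.5116  0.1174  0.0835  -0.0717  0.2281  0.1311

p=Σ⁻¹μ = [2.4317  0.7567  0.7563  0.2165  1.2678  0.7806]
q=Σ⁻¹𝟙 = [13.8045  10.1023  14.7905  17.4957  12.5530  9.0272]
a=μᵀp=0.663530  b=𝟙ᵀp=6.209628  c=𝟙ᵀq=77.773182  D=ac−b²=13.045384
λ₁=(c·0.122−b)/D = (77.773182·0.122−6.209628)/13.045384 = 0.251330
λ₂=(a−b·0.122)/D = (0.663530−6.209628·0.122)/13.045384 = -0.007209
w* = 0.251330·p + -0.007209·q:
  w_0 = 0.251330·2.4317 + -0.007209·13.8045 = 0.5116  (Visa)
  w_1 = 0.251330·0.7567 + -0.007209·10.1023 = 0.1174  (Ford)
  w_2 = 0.251330·0.7563 + -0.007209·14.7905 = 0.0835  (Oracle)
  w_3 = 0.251330·0.2165 + -0.007209·17.4957 = -0.0717  (Exxon)
  w_4 = 0.251330·1.2678 + -0.007209·12.5530 = 0.2281  (Intel)
  w_5 = 0.251330·0.7806 + -0.007209·9.0272 = 0.1311  (Alcoa)
Σw_i=1.0000  μᵀw=0.1220
σ²=wᵀΣw=λ₁·μ_p+λ₂ = 0.251330·0.122 + -0.007209 = 0.023453 ≈ 0.0235


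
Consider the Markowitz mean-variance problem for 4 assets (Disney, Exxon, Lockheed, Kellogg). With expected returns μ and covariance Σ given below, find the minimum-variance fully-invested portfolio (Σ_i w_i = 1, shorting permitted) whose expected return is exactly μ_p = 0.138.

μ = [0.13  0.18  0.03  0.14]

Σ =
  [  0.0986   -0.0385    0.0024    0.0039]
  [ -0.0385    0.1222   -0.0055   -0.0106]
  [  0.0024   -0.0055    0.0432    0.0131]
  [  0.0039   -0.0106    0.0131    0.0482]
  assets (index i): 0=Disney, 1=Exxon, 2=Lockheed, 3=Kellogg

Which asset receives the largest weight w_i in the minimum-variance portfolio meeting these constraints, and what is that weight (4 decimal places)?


g=Σ⁻¹μ = [2.1388  2.4276  -0.1150  3.2966]
h=Σ⁻¹𝟙 = [14.9474  15.2834  18.8754  17.7685]
a=μᵀg=1.173089  b=𝟙ᵀg=7.748034  c=𝟙ᵀh=66.874753  D=ac−b²=18.418027
λ₁=(c·0.138−b)/D = (66.874753·0.138−7.748034)/18.418027 = 0.080393
λ₂=(a−b·0.138)/D = (1.173089−7.748034·0.138)/18.418027 = 0.005639
w* = 0.080393·g + 0.005639·h:
  w_0 = 0.080393·2.1388 + 0.005639·14.9474 = 0.2562  (Disney)
  w_1 = 0.080393·2.4276 + 0.005639·15.2834 = 0.2813  (Exxon)
  w_2 = 0.080393·-0.1150 + 0.005639·18.8754 = 0.0972  (Lockheed)
  w_3 = 0.080393·3.2966 + 0.005639·17.7685 = 0.3652  (Kellogg)
Σw_i=1.0000  μᵀw=0.1380
σ²=wᵀΣw=λ₁·μ_p+λ₂ = 0.080393·0.138 + 0.005639 = 0.016733 ≈ 0.0167

Kellogg (0.3652)


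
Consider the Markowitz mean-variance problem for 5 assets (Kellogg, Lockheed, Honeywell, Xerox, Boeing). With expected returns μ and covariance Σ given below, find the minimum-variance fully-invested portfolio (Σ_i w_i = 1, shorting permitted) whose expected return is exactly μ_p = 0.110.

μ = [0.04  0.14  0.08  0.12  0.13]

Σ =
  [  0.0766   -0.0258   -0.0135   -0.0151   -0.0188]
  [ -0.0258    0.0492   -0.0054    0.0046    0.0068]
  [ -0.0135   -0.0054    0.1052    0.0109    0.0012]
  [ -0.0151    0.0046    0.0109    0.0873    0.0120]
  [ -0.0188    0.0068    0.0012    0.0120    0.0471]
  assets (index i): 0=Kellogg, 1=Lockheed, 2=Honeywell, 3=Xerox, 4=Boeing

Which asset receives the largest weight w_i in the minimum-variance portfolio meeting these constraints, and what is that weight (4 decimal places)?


g=Σ⁻¹μ = [3.0833  4.0642  1.2137  1.1177  3.0883]
h=Σ⁻¹𝟙 = [36.7175  36.4149  14.7094  10.2505  27.6435]
a=μᵀg=1.325028  b=𝟙ᵀg=12.567263  c=𝟙ᵀh=125.735881  D=ac−b²=8.667440
λ₁=(c·0.110−b)/D = (125.735881·0.110−12.567263)/8.667440 = 0.145797
λ₂=(a−b·0.110)/D = (1.325028−12.567263·0.110)/8.667440 = -0.006619
w* = 0.145797·g + -0.006619·h:
  w_0 = 0.145797·3.0833 + -0.006619·36.7175 = 0.2065  (Kellogg)
  w_1 = 0.145797·4.0642 + -0.006619·36.4149 = 0.3515  (Lockheed)
  w_2 = 0.145797·1.2137 + -0.006619·14.7094 = 0.0796  (Honeywell)
  w_3 = 0.145797·1.1177 + -0.006619·10.2505 = 0.0951  (Xerox)
  w_4 = 0.145797·3.0883 + -0.006619·27.6435 = 0.2673  (Boeing)
Σw_i=1.0000  μᵀw=0.1100
σ²=wᵀΣw=λ₁·μ_p+λ₂ = 0.145797·0.110 + -0.006619 = 0.009418 ≈ 0.0094

Lockheed (0.3515)


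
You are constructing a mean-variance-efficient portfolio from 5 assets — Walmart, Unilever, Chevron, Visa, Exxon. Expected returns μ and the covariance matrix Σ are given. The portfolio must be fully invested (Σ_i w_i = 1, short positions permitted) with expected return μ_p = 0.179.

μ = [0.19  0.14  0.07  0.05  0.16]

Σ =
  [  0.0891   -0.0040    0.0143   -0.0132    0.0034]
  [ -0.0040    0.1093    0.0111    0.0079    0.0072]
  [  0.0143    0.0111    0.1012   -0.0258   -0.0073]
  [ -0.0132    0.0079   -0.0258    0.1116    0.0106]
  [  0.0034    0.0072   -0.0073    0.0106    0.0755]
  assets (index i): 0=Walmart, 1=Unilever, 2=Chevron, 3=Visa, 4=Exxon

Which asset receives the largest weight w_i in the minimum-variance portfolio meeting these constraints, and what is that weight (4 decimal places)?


Walmart (0.4727)

p=Σ⁻¹μ = [2.1068  1.1369  0.5495  0.5643  1.8898]
q=Σ⁻¹𝟙 = [10.9443  6.8218  11.3004  11.2818  11.6103]
a=μᵀp=0.928500  b=𝟙ᵀp=6.247236  c=𝟙ᵀq=51.958645  D=ac−b²=9.215645
λ₁=(c·0.179−b)/D = (51.958645·0.179−6.247236)/9.215645 = 0.331324
λ₂=(a−b·0.179)/D = (0.928500−6.247236·0.179)/9.215645 = -0.020591
w* = 0.331324·p + -0.020591·q:
  w_0 = 0.331324·2.1068 + -0.020591·10.9443 = 0.4727  (Walmart)
  w_1 = 0.331324·1.1369 + -0.020591·6.8218 = 0.2362  (Unilever)
  w_2 = 0.331324·0.5495 + -0.020591·11.3004 = -0.0506  (Chevron)
  w_3 = 0.331324·0.5643 + -0.020591·11.2818 = -0.0453  (Visa)
  w_4 = 0.331324·1.8898 + -0.020591·11.6103 = 0.3871  (Exxon)
Σw_i=1.0000  μᵀw=0.1790
σ²=wᵀΣw=λ₁·μ_p+λ₂ = 0.331324·0.179 + -0.020591 = 0.038716 ≈ 0.0387


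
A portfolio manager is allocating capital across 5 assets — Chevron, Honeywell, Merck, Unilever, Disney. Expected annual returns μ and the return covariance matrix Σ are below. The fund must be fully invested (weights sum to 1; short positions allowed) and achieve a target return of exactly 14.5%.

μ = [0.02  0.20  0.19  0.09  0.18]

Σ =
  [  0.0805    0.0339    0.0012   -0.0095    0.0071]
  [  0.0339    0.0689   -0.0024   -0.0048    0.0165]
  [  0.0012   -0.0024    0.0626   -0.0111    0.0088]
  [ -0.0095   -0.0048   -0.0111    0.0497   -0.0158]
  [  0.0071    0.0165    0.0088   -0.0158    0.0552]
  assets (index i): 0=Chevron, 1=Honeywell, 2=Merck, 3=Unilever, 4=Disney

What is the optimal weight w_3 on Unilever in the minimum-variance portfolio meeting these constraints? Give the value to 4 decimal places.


x=Σ⁻¹μ = [-0.9012  3.0044  3.3932  3.6333  2.9777]
y=Σ⁻¹𝟙 = [11.3897  6.8410  19.0505  33.9835  21.2962]
a=μᵀx=2.090553  b=𝟙ᵀx=12.107419  c=𝟙ᵀy=92.560886  D=ac−b²=46.913838
λ₁=(c·0.145−b)/D = (92.560886·0.145−12.107419)/46.913838 = 0.028007
λ₂=(a−b·0.145)/D = (2.090553−12.107419·0.145)/46.913838 = 0.007140
w* = 0.028007·x + 0.007140·y:
  w_0 = 0.028007·-0.9012 + 0.007140·11.3897 = 0.0561  (Chevron)
  w_1 = 0.028007·3.0044 + 0.007140·6.8410 = 0.1330  (Honeywell)
  w_2 = 0.028007·3.3932 + 0.007140·19.0505 = 0.2311  (Merck)
  w_3 = 0.028007·3.6333 + 0.007140·33.9835 = 0.3444  (Unilever)
  w_4 = 0.028007·2.9777 + 0.007140·21.2962 = 0.2355  (Disney)
Σw_i=1.0000  μᵀw=0.1450
σ²=wᵀΣw=λ₁·μ_p+λ₂ = 0.028007·0.145 + 0.007140 = 0.011201 ≈ 0.0112

0.3444


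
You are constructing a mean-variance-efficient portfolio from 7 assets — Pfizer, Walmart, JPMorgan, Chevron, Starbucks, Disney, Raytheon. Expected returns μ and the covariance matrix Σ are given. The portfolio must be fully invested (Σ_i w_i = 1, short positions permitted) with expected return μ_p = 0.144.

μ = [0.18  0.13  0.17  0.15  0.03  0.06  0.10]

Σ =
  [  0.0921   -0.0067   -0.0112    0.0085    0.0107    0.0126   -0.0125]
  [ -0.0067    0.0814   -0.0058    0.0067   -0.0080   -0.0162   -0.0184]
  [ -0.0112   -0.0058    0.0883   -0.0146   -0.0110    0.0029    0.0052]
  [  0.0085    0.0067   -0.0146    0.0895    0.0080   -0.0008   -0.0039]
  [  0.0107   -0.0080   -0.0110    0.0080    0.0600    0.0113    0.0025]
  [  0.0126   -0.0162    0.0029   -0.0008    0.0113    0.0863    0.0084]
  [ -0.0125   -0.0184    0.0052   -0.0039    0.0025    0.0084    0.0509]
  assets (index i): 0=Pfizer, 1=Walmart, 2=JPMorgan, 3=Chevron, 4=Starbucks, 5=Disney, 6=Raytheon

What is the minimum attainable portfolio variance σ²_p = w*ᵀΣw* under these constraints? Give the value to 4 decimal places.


0.0110

x=Σ⁻¹μ = [2.6681  2.7379  2.5729  1.7515  0.4172  0.3638  3.4004]
y=Σ⁻¹𝟙 = [14.4471  23.5237  16.4889  10.6210  16.0300  8.5529  28.6284]
a=μᵀx=1.910673  b=𝟙ᵀx=13.911728  c=𝟙ᵀy=118.291897  D=ac−b²=32.480924
λ₁=(c·0.144−b)/D = (118.291897·0.144−13.911728)/32.480924 = 0.096127
λ₂=(a−b·0.144)/D = (1.910673−13.911728·0.144)/32.480924 = -0.002851
w* = 0.096127·x + -0.002851·y:
  w_0 = 0.096127·2.6681 + -0.002851·14.4471 = 0.2153  (Pfizer)
  w_1 = 0.096127·2.7379 + -0.002851·23.5237 = 0.1961  (Walmart)
  w_2 = 0.096127·2.5729 + -0.002851·16.4889 = 0.2003  (JPMorgan)
  w_3 = 0.096127·1.7515 + -0.002851·10.6210 = 0.1381  (Chevron)
  w_4 = 0.096127·0.4172 + -0.002851·16.0300 = -0.0056  (Starbucks)
  w_5 = 0.096127·0.3638 + -0.002851·8.5529 = 0.0106  (Disney)
  w_6 = 0.096127·3.4004 + -0.002851·28.6284 = 0.2452  (Raytheon)
Σw_i=1.0000  μᵀw=0.1440
σ²=wᵀΣw=λ₁·μ_p+λ₂ = 0.096127·0.144 + -0.002851 = 0.010991 ≈ 0.0110


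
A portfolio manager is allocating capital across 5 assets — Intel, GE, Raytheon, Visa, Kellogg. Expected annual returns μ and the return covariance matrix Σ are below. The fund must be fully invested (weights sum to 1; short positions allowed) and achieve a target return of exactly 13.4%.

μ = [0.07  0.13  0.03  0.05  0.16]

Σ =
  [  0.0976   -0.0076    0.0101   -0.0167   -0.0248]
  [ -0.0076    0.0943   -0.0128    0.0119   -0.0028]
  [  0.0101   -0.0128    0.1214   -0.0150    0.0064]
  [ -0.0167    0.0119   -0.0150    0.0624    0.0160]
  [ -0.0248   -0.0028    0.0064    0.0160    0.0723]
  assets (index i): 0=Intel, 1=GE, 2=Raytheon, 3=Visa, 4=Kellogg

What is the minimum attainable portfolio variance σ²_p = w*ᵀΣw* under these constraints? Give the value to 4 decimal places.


x=Σ⁻¹μ = [1.5620  1.5764  0.1709  0.2578  2.7377]
y=Σ⁻¹𝟙 = [16.9967  11.6037  9.2725  16.5855  15.6196]
a=μᵀx=0.770322  b=𝟙ᵀx=6.304839  c=𝟙ᵀy=70.077998  D=ac−b²=14.231636
λ₁=(c·0.134−b)/D = (70.077998·0.134−6.304839)/14.231636 = 0.216814
λ₂=(a−b·0.134)/D = (0.770322−6.304839·0.134)/14.231636 = -0.005237
w* = 0.216814·x + -0.005237·y:
  w_0 = 0.216814·1.5620 + -0.005237·16.9967 = 0.2497  (Intel)
  w_1 = 0.216814·1.5764 + -0.005237·11.6037 = 0.2810  (GE)
  w_2 = 0.216814·0.1709 + -0.005237·9.2725 = -0.0115  (Raytheon)
  w_3 = 0.216814·0.2578 + -0.005237·16.5855 = -0.0310  (Visa)
  w_4 = 0.216814·2.7377 + -0.005237·15.6196 = 0.5118  (Kellogg)
Σw_i=1.0000  μᵀw=0.1340
σ²=wᵀΣw=λ₁·μ_p+λ₂ = 0.216814·0.134 + -0.005237 = 0.023816 ≈ 0.0238

0.0238


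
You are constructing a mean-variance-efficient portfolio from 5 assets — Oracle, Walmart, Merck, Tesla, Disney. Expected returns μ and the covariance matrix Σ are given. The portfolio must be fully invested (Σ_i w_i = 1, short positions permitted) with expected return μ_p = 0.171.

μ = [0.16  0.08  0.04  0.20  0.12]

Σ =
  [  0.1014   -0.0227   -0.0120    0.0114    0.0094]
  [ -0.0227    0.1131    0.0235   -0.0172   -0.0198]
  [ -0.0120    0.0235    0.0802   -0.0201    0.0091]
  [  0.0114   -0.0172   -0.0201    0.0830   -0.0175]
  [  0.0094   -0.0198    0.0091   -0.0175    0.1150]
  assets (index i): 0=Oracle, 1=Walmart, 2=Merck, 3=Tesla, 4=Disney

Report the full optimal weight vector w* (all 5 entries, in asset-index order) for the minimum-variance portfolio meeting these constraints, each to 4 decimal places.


u=Σ⁻¹μ = [1.5413  1.5842  0.8538  3.0681  1.5896]
v=Σ⁻¹𝟙 = [11.1984  13.2214  13.7028  19.0720  11.8747]
a=μᵀu=1.211867  b=𝟙ᵀu=8.636939  c=𝟙ᵀv=69.069349  D=ac−b²=9.106173
λ₁=(c·0.171−b)/D = (69.069349·0.171−8.636939)/9.106173 = 0.348546
λ₂=(a−b·0.171)/D = (1.211867−8.636939·0.171)/9.106173 = -0.029107
w* = 0.348546·u + -0.029107·v:
  w_0 = 0.348546·1.5413 + -0.029107·11.1984 = 0.2113  (Oracle)
  w_1 = 0.348546·1.5842 + -0.029107·13.2214 = 0.1673  (Walmart)
  w_2 = 0.348546·0.8538 + -0.029107·13.7028 = -0.1013  (Merck)
  w_3 = 0.348546·3.0681 + -0.029107·19.0720 = 0.5143  (Tesla)
  w_4 = 0.348546·1.5896 + -0.029107·11.8747 = 0.2084  (Disney)
Σw_i=1.0000  μᵀw=0.1710
σ²=wᵀΣw=λ₁·μ_p+λ₂ = 0.348546·0.171 + -0.029107 = 0.030495 ≈ 0.0305

0.2113  0.1673  -0.1013  0.5143  0.2084


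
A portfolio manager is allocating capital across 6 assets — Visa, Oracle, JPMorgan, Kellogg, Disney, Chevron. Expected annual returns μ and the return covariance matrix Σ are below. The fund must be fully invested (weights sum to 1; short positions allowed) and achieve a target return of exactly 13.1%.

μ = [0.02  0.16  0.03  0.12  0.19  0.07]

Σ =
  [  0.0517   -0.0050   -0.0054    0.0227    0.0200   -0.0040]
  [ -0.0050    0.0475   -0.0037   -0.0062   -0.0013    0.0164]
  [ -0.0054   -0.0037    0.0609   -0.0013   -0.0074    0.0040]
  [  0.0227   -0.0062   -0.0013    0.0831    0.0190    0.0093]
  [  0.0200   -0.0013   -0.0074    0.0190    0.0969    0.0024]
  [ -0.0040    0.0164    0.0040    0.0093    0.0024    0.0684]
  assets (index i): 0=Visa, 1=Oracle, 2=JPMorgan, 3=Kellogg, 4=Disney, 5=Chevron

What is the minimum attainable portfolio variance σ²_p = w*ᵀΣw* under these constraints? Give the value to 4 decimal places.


p=Σ⁻¹μ = [-0.5618  3.7043  0.9465  1.4756  1.9149  -0.2208]
q=Σ⁻¹𝟙 = [18.7723  22.8668  19.9173  6.4775  6.8061  7.9507]
a=μᵀp=1.135277  b=𝟙ᵀp=7.258659  c=𝟙ᵀq=82.790669  D=ac−b²=41.302174
λ₁=(c·0.131−b)/D = (82.790669·0.131−7.258659)/41.302174 = 0.086846
λ₂=(a−b·0.131)/D = (1.135277−7.258659·0.131)/41.302174 = 0.004464
w* = 0.086846·p + 0.004464·q:
  w_0 = 0.086846·-0.5618 + 0.004464·18.7723 = 0.0350  (Visa)
  w_1 = 0.086846·3.7043 + 0.004464·22.8668 = 0.4238  (Oracle)
  w_2 = 0.086846·0.9465 + 0.004464·19.9173 = 0.1711  (JPMorgan)
  w_3 = 0.086846·1.4756 + 0.004464·6.4775 = 0.1571  (Kellogg)
  w_4 = 0.086846·1.9149 + 0.004464·6.8061 = 0.1967  (Disney)
  w_5 = 0.086846·-0.2208 + 0.004464·7.9507 = 0.0163  (Chevron)
Σw_i=1.0000  μᵀw=0.1310
σ²=wᵀΣw=λ₁·μ_p+λ₂ = 0.086846·0.131 + 0.004464 = 0.015841 ≈ 0.0158

0.0158


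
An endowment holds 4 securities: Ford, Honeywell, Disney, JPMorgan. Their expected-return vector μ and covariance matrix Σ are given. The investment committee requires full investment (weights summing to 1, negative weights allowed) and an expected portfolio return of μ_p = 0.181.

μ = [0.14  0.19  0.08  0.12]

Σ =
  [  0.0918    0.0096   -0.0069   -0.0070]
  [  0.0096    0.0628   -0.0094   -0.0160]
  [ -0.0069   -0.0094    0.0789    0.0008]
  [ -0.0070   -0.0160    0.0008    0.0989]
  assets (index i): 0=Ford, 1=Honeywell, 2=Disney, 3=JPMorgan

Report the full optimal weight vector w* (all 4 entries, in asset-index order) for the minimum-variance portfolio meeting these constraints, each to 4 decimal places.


0.1281  0.7740  -0.1065  0.2045

x=Σ⁻¹μ = [1.4156  3.5156  1.5376  1.8699]
y=Σ⁻¹𝟙 = [11.0471  20.1900  15.9035  14.0308]
a=μᵀx=1.213542  b=𝟙ᵀx=8.338680  c=𝟙ᵀy=61.171467  D=ac−b²=4.700590
λ₁=(c·0.181−b)/D = (61.171467·0.181−8.338680)/4.700590 = 0.581492
λ₂=(a−b·0.181)/D = (1.213542−8.338680·0.181)/4.700590 = -0.062919
w* = 0.581492·x + -0.062919·y:
  w_0 = 0.581492·1.4156 + -0.062919·11.0471 = 0.1281  (Ford)
  w_1 = 0.581492·3.5156 + -0.062919·20.1900 = 0.7740  (Honeywell)
  w_2 = 0.581492·1.5376 + -0.062919·15.9035 = -0.1065  (Disney)
  w_3 = 0.581492·1.8699 + -0.062919·14.0308 = 0.2045  (JPMorgan)
Σw_i=1.0000  μᵀw=0.1810
σ²=wᵀΣw=λ₁·μ_p+λ₂ = 0.581492·0.181 + -0.062919 = 0.042331 ≈ 0.0423


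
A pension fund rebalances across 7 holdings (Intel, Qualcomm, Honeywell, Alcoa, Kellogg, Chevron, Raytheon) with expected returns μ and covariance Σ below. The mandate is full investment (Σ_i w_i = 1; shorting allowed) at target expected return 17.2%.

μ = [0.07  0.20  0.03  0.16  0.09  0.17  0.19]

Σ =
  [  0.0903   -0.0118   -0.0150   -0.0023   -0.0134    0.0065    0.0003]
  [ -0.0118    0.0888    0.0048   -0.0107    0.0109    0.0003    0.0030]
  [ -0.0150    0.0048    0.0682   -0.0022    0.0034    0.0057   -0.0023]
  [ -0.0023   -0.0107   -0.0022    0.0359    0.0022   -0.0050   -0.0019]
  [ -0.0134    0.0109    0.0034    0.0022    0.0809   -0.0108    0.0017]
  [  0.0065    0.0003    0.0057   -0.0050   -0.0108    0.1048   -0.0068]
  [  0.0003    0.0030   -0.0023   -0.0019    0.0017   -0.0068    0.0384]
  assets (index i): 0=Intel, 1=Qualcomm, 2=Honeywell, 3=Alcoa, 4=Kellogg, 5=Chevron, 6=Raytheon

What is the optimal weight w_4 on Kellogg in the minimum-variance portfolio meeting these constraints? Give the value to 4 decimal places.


0.0305

u=Σ⁻¹μ = [1.3712  2.8085  0.6849  5.9613  0.9538  2.2253  5.4056]
v=Σ⁻¹𝟙 = [17.7991  14.5178  18.0716  36.9316  12.6258  12.3786  29.3112]
a=μᵀu=3.123241  b=𝟙ᵀu=19.410528  c=𝟙ᵀv=141.635759  D=ac−b²=65.593963
λ₁=(c·0.172−b)/D = (141.635759·0.172−19.410528)/65.593963 = 0.075477
λ₂=(a−b·0.172)/D = (3.123241−19.410528·0.172)/65.593963 = -0.003283
w* = 0.075477·u + -0.003283·v:
  w_0 = 0.075477·1.3712 + -0.003283·17.7991 = 0.0451  (Intel)
  w_1 = 0.075477·2.8085 + -0.003283·14.5178 = 0.1643  (Qualcomm)
  w_2 = 0.075477·0.6849 + -0.003283·18.0716 = -0.0076  (Honeywell)
  w_3 = 0.075477·5.9613 + -0.003283·36.9316 = 0.3287  (Alcoa)
  w_4 = 0.075477·0.9538 + -0.003283·12.6258 = 0.0305  (Kellogg)
  w_5 = 0.075477·2.2253 + -0.003283·12.3786 = 0.1273  (Chevron)
  w_6 = 0.075477·5.4056 + -0.003283·29.3112 = 0.3118  (Raytheon)
Σw_i=1.0000  μᵀw=0.1720
σ²=wᵀΣw=λ₁·μ_p+λ₂ = 0.075477·0.172 + -0.003283 = 0.009699 ≈ 0.0097


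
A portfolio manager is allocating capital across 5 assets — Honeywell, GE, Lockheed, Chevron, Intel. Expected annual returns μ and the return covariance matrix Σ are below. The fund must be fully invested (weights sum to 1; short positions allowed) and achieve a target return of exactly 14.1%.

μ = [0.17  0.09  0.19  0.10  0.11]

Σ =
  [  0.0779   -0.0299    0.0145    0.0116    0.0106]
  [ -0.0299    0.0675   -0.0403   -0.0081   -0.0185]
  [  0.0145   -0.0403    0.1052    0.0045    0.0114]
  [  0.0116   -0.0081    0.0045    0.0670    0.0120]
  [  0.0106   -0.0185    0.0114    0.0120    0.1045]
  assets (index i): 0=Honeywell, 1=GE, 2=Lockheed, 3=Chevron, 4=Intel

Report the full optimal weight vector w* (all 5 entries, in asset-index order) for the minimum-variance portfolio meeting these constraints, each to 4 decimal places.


x=Σ⁻¹μ = [3.2253  5.0869  3.1367  1.1318  1.1539]
y=Σ⁻¹𝟙 = [21.3841  41.1145  20.5712  12.8491  10.9593]
a=μᵀx=1.842208  b=𝟙ᵀx=13.734560  c=𝟙ᵀy=106.878178  D=ac−b²=8.253656
λ₁=(c·0.141−b)/D = (106.878178·0.141−13.734560)/8.253656 = 0.161778
λ₂=(a−b·0.141)/D = (1.842208−13.734560·0.141)/8.253656 = -0.011433
w* = 0.161778·x + -0.011433·y:
  w_0 = 0.161778·3.2253 + -0.011433·21.3841 = 0.2773  (Honeywell)
  w_1 = 0.161778·5.0869 + -0.011433·41.1145 = 0.3529  (GE)
  w_2 = 0.161778·3.1367 + -0.011433·20.5712 = 0.2723  (Lockheed)
  w_3 = 0.161778·1.1318 + -0.011433·12.8491 = 0.0362  (Chevron)
  w_4 = 0.161778·1.1539 + -0.011433·10.9593 = 0.0614  (Intel)
Σw_i=1.0000  μᵀw=0.1410
σ²=wᵀΣw=λ₁·μ_p+λ₂ = 0.161778·0.141 + -0.011433 = 0.011378 ≈ 0.0114

0.2773  0.3529  0.2723  0.0362  0.0614


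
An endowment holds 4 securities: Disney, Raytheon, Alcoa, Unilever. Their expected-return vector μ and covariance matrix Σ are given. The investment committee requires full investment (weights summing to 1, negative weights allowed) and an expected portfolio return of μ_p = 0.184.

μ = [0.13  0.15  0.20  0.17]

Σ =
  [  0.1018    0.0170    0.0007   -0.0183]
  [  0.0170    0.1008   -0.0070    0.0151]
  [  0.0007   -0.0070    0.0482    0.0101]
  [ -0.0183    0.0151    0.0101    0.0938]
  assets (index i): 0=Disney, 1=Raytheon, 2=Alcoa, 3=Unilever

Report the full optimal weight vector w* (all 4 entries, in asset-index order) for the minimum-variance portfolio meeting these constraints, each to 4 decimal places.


0.0608  0.1502  0.6480  0.1410

p=Σ⁻¹μ = [1.2793  1.3406  4.0296  1.4123]
q=Σ⁻¹𝟙 = [9.9493  8.2559  19.8879  9.1316]
a=μᵀp=1.413397  b=𝟙ᵀp=8.061735  c=𝟙ᵀq=47.224621  D=ac−b²=1.755590
λ₁=(c·0.184−b)/D = (47.224621·0.184−8.061735)/1.755590 = 0.357484
λ₂=(a−b·0.184)/D = (1.413397−8.061735·0.184)/1.755590 = -0.039851
w* = 0.357484·p + -0.039851·q:
  w_0 = 0.357484·1.2793 + -0.039851·9.9493 = 0.0608  (Disney)
  w_1 = 0.357484·1.3406 + -0.039851·8.2559 = 0.1502  (Raytheon)
  w_2 = 0.357484·4.0296 + -0.039851·19.8879 = 0.6480  (Alcoa)
  w_3 = 0.357484·1.4123 + -0.039851·9.1316 = 0.1410  (Unilever)
Σw_i=1.0000  μᵀw=0.1840
σ²=wᵀΣw=λ₁·μ_p+λ₂ = 0.357484·0.184 + -0.039851 = 0.025926 ≈ 0.0259


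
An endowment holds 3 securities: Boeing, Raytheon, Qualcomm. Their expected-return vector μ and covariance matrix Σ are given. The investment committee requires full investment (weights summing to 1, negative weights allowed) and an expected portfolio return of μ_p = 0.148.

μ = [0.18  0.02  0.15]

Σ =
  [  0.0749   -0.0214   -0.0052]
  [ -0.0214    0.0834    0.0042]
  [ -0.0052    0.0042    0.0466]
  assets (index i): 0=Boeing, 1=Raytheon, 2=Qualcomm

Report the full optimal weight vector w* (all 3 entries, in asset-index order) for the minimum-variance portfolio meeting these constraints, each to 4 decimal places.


g=Σ⁻¹μ = [2.8732  0.8024  3.4672]
h=Σ⁻¹𝟙 = [19.4226  15.8563  22.1974]
a=μᵀg=1.053299  b=𝟙ᵀg=7.142807  c=𝟙ᵀh=57.476308  D=ac−b²=9.520021
λ₁=(c·0.148−b)/D = (57.476308·0.148−7.142807)/9.520021 = 0.143244
λ₂=(a−b·0.148)/D = (1.053299−7.142807·0.148)/9.520021 = -0.000403
w* = 0.143244·g + -0.000403·h:
  w_0 = 0.143244·2.8732 + -0.000403·19.4226 = 0.4037  (Boeing)
  w_1 = 0.143244·0.8024 + -0.000403·15.8563 = 0.1086  (Raytheon)
  w_2 = 0.143244·3.4672 + -0.000403·22.1974 = 0.4877  (Qualcomm)
Σw_i=1.0000  μᵀw=0.1480
σ²=wᵀΣw=λ₁·μ_p+λ₂ = 0.143244·0.148 + -0.000403 = 0.020797 ≈ 0.0208

0.4037  0.1086  0.4877
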